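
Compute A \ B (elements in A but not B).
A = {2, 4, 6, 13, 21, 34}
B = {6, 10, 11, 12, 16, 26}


Set A = {2, 4, 6, 13, 21, 34}
Set B = {6, 10, 11, 12, 16, 26}
A \ B includes elements in A that are not in B.
Check each element of A:
2 (not in B, keep), 4 (not in B, keep), 6 (in B, remove), 13 (not in B, keep), 21 (not in B, keep), 34 (not in B, keep)
A \ B = {2, 4, 13, 21, 34}

{2, 4, 13, 21, 34}


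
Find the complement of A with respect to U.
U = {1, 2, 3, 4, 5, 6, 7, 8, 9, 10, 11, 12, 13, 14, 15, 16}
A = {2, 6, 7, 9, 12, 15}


Universal set U = {1, 2, 3, 4, 5, 6, 7, 8, 9, 10, 11, 12, 13, 14, 15, 16}
Set A = {2, 6, 7, 9, 12, 15}
A' = U \ A = elements in U but not in A
Checking each element of U:
1 (not in A, include), 2 (in A, exclude), 3 (not in A, include), 4 (not in A, include), 5 (not in A, include), 6 (in A, exclude), 7 (in A, exclude), 8 (not in A, include), 9 (in A, exclude), 10 (not in A, include), 11 (not in A, include), 12 (in A, exclude), 13 (not in A, include), 14 (not in A, include), 15 (in A, exclude), 16 (not in A, include)
A' = {1, 3, 4, 5, 8, 10, 11, 13, 14, 16}

{1, 3, 4, 5, 8, 10, 11, 13, 14, 16}


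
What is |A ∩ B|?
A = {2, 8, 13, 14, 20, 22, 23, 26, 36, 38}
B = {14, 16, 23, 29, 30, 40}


Set A = {2, 8, 13, 14, 20, 22, 23, 26, 36, 38}
Set B = {14, 16, 23, 29, 30, 40}
A ∩ B = {14, 23}
|A ∩ B| = 2

2


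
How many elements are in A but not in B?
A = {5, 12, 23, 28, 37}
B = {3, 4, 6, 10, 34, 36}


Set A = {5, 12, 23, 28, 37}
Set B = {3, 4, 6, 10, 34, 36}
A \ B = {5, 12, 23, 28, 37}
|A \ B| = 5

5


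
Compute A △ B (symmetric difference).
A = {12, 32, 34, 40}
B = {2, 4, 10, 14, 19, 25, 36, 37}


Set A = {12, 32, 34, 40}
Set B = {2, 4, 10, 14, 19, 25, 36, 37}
A △ B = (A \ B) ∪ (B \ A)
Elements in A but not B: {12, 32, 34, 40}
Elements in B but not A: {2, 4, 10, 14, 19, 25, 36, 37}
A △ B = {2, 4, 10, 12, 14, 19, 25, 32, 34, 36, 37, 40}

{2, 4, 10, 12, 14, 19, 25, 32, 34, 36, 37, 40}


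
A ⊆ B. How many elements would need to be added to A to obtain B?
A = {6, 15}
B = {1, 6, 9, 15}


Set A = {6, 15}, |A| = 2
Set B = {1, 6, 9, 15}, |B| = 4
Since A ⊆ B: B \ A = {1, 9}
|B| - |A| = 4 - 2 = 2

2


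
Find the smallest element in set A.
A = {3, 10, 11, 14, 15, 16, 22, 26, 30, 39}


Set A = {3, 10, 11, 14, 15, 16, 22, 26, 30, 39}
Elements in ascending order: 3, 10, 11, 14, 15, 16, 22, 26, 30, 39
The smallest element is 3.

3


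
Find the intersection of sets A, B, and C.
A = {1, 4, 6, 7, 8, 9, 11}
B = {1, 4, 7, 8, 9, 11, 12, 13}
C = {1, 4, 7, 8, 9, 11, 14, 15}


Set A = {1, 4, 6, 7, 8, 9, 11}
Set B = {1, 4, 7, 8, 9, 11, 12, 13}
Set C = {1, 4, 7, 8, 9, 11, 14, 15}
First, A ∩ B = {1, 4, 7, 8, 9, 11}
Then, (A ∩ B) ∩ C = {1, 4, 7, 8, 9, 11}

{1, 4, 7, 8, 9, 11}


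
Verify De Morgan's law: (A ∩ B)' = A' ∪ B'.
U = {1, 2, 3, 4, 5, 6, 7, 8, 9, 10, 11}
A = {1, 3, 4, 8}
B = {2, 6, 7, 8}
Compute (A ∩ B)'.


U = {1, 2, 3, 4, 5, 6, 7, 8, 9, 10, 11}
A = {1, 3, 4, 8}, B = {2, 6, 7, 8}
A ∩ B = {8}
(A ∩ B)' = U \ (A ∩ B) = {1, 2, 3, 4, 5, 6, 7, 9, 10, 11}
Verification via A' ∪ B': A' = {2, 5, 6, 7, 9, 10, 11}, B' = {1, 3, 4, 5, 9, 10, 11}
A' ∪ B' = {1, 2, 3, 4, 5, 6, 7, 9, 10, 11} ✓

{1, 2, 3, 4, 5, 6, 7, 9, 10, 11}


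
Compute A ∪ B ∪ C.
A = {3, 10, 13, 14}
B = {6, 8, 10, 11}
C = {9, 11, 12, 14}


Set A = {3, 10, 13, 14}
Set B = {6, 8, 10, 11}
Set C = {9, 11, 12, 14}
First, A ∪ B = {3, 6, 8, 10, 11, 13, 14}
Then, (A ∪ B) ∪ C = {3, 6, 8, 9, 10, 11, 12, 13, 14}

{3, 6, 8, 9, 10, 11, 12, 13, 14}


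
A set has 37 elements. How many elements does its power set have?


The set has 37 elements.
The power set contains all possible subsets.
|P(A)| = 2^|A| = 2^37 = 137438953472

137438953472


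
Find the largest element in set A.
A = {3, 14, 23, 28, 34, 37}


Set A = {3, 14, 23, 28, 34, 37}
Elements in ascending order: 3, 14, 23, 28, 34, 37
The largest element is 37.

37


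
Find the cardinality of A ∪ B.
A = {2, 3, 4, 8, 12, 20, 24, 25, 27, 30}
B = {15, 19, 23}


Set A = {2, 3, 4, 8, 12, 20, 24, 25, 27, 30}, |A| = 10
Set B = {15, 19, 23}, |B| = 3
A ∩ B = {}, |A ∩ B| = 0
|A ∪ B| = |A| + |B| - |A ∩ B| = 10 + 3 - 0 = 13

13


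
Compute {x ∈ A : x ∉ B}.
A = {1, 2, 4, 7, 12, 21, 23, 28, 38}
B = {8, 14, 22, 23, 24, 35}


Set A = {1, 2, 4, 7, 12, 21, 23, 28, 38}
Set B = {8, 14, 22, 23, 24, 35}
Check each element of A against B:
1 ∉ B (include), 2 ∉ B (include), 4 ∉ B (include), 7 ∉ B (include), 12 ∉ B (include), 21 ∉ B (include), 23 ∈ B, 28 ∉ B (include), 38 ∉ B (include)
Elements of A not in B: {1, 2, 4, 7, 12, 21, 28, 38}

{1, 2, 4, 7, 12, 21, 28, 38}


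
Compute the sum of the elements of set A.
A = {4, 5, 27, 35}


Set A = {4, 5, 27, 35}
Sum = 4 + 5 + 27 + 35 = 71

71


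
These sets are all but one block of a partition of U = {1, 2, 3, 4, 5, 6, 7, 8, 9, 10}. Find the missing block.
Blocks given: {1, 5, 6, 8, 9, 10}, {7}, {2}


U = {1, 2, 3, 4, 5, 6, 7, 8, 9, 10}
Shown blocks: {1, 5, 6, 8, 9, 10}, {7}, {2}
A partition's blocks are pairwise disjoint and cover U, so the missing block = U \ (union of shown blocks).
Union of shown blocks: {1, 2, 5, 6, 7, 8, 9, 10}
Missing block = U \ (union) = {3, 4}

{3, 4}


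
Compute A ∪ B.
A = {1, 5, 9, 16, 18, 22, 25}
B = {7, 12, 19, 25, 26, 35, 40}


Set A = {1, 5, 9, 16, 18, 22, 25}
Set B = {7, 12, 19, 25, 26, 35, 40}
A ∪ B includes all elements in either set.
Elements from A: {1, 5, 9, 16, 18, 22, 25}
Elements from B not already included: {7, 12, 19, 26, 35, 40}
A ∪ B = {1, 5, 7, 9, 12, 16, 18, 19, 22, 25, 26, 35, 40}

{1, 5, 7, 9, 12, 16, 18, 19, 22, 25, 26, 35, 40}


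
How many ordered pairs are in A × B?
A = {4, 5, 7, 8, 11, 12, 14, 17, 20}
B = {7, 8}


Set A = {4, 5, 7, 8, 11, 12, 14, 17, 20} has 9 elements.
Set B = {7, 8} has 2 elements.
|A × B| = |A| × |B| = 9 × 2 = 18

18


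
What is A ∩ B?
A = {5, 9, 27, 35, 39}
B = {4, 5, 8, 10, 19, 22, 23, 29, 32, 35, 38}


Set A = {5, 9, 27, 35, 39}
Set B = {4, 5, 8, 10, 19, 22, 23, 29, 32, 35, 38}
A ∩ B includes only elements in both sets.
Check each element of A against B:
5 ✓, 9 ✗, 27 ✗, 35 ✓, 39 ✗
A ∩ B = {5, 35}

{5, 35}


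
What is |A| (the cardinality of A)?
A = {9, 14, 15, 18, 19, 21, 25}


Set A = {9, 14, 15, 18, 19, 21, 25}
Listing elements: 9, 14, 15, 18, 19, 21, 25
Counting: 7 elements
|A| = 7

7


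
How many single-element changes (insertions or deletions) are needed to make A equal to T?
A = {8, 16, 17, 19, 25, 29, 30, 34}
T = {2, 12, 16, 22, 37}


Set A = {8, 16, 17, 19, 25, 29, 30, 34}
Set T = {2, 12, 16, 22, 37}
Elements to remove from A (in A, not in T): {8, 17, 19, 25, 29, 30, 34} → 7 removals
Elements to add to A (in T, not in A): {2, 12, 22, 37} → 4 additions
Total edits = 7 + 4 = 11

11


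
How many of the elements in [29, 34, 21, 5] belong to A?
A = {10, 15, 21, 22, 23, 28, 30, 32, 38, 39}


Set A = {10, 15, 21, 22, 23, 28, 30, 32, 38, 39}
Candidates: [29, 34, 21, 5]
Check each candidate:
29 ∉ A, 34 ∉ A, 21 ∈ A, 5 ∉ A
Count of candidates in A: 1

1


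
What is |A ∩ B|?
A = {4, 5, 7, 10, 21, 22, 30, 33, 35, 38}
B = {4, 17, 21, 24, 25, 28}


Set A = {4, 5, 7, 10, 21, 22, 30, 33, 35, 38}
Set B = {4, 17, 21, 24, 25, 28}
A ∩ B = {4, 21}
|A ∩ B| = 2

2


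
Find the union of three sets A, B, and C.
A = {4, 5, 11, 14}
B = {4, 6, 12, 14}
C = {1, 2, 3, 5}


Set A = {4, 5, 11, 14}
Set B = {4, 6, 12, 14}
Set C = {1, 2, 3, 5}
First, A ∪ B = {4, 5, 6, 11, 12, 14}
Then, (A ∪ B) ∪ C = {1, 2, 3, 4, 5, 6, 11, 12, 14}

{1, 2, 3, 4, 5, 6, 11, 12, 14}


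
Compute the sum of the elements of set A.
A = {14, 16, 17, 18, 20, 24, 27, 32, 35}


Set A = {14, 16, 17, 18, 20, 24, 27, 32, 35}
Sum = 14 + 16 + 17 + 18 + 20 + 24 + 27 + 32 + 35 = 203

203


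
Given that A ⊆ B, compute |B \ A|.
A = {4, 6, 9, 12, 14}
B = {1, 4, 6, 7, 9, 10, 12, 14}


Set A = {4, 6, 9, 12, 14}, |A| = 5
Set B = {1, 4, 6, 7, 9, 10, 12, 14}, |B| = 8
Since A ⊆ B: B \ A = {1, 7, 10}
|B| - |A| = 8 - 5 = 3

3


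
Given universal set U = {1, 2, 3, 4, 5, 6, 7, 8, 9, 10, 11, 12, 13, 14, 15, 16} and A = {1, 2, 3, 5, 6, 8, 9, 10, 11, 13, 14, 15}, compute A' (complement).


Universal set U = {1, 2, 3, 4, 5, 6, 7, 8, 9, 10, 11, 12, 13, 14, 15, 16}
Set A = {1, 2, 3, 5, 6, 8, 9, 10, 11, 13, 14, 15}
A' = U \ A = elements in U but not in A
Checking each element of U:
1 (in A, exclude), 2 (in A, exclude), 3 (in A, exclude), 4 (not in A, include), 5 (in A, exclude), 6 (in A, exclude), 7 (not in A, include), 8 (in A, exclude), 9 (in A, exclude), 10 (in A, exclude), 11 (in A, exclude), 12 (not in A, include), 13 (in A, exclude), 14 (in A, exclude), 15 (in A, exclude), 16 (not in A, include)
A' = {4, 7, 12, 16}

{4, 7, 12, 16}


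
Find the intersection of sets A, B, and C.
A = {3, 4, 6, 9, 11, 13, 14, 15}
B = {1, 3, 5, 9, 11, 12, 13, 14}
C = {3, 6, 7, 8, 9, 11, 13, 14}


Set A = {3, 4, 6, 9, 11, 13, 14, 15}
Set B = {1, 3, 5, 9, 11, 12, 13, 14}
Set C = {3, 6, 7, 8, 9, 11, 13, 14}
First, A ∩ B = {3, 9, 11, 13, 14}
Then, (A ∩ B) ∩ C = {3, 9, 11, 13, 14}

{3, 9, 11, 13, 14}


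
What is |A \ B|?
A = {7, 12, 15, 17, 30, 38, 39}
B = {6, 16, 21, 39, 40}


Set A = {7, 12, 15, 17, 30, 38, 39}
Set B = {6, 16, 21, 39, 40}
A \ B = {7, 12, 15, 17, 30, 38}
|A \ B| = 6

6


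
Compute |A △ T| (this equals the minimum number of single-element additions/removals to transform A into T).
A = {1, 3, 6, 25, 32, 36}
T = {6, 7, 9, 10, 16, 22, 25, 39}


Set A = {1, 3, 6, 25, 32, 36}
Set T = {6, 7, 9, 10, 16, 22, 25, 39}
Elements to remove from A (in A, not in T): {1, 3, 32, 36} → 4 removals
Elements to add to A (in T, not in A): {7, 9, 10, 16, 22, 39} → 6 additions
Total edits = 4 + 6 = 10

10


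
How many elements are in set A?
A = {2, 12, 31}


Set A = {2, 12, 31}
Listing elements: 2, 12, 31
Counting: 3 elements
|A| = 3

3


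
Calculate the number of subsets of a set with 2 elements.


The set has 2 elements.
The power set contains all possible subsets.
|P(A)| = 2^|A| = 2^2 = 4

4


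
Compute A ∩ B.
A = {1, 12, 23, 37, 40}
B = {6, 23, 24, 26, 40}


Set A = {1, 12, 23, 37, 40}
Set B = {6, 23, 24, 26, 40}
A ∩ B includes only elements in both sets.
Check each element of A against B:
1 ✗, 12 ✗, 23 ✓, 37 ✗, 40 ✓
A ∩ B = {23, 40}

{23, 40}


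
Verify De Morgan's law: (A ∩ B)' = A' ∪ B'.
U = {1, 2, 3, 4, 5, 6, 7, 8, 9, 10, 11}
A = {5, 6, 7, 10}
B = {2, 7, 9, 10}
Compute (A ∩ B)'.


U = {1, 2, 3, 4, 5, 6, 7, 8, 9, 10, 11}
A = {5, 6, 7, 10}, B = {2, 7, 9, 10}
A ∩ B = {7, 10}
(A ∩ B)' = U \ (A ∩ B) = {1, 2, 3, 4, 5, 6, 8, 9, 11}
Verification via A' ∪ B': A' = {1, 2, 3, 4, 8, 9, 11}, B' = {1, 3, 4, 5, 6, 8, 11}
A' ∪ B' = {1, 2, 3, 4, 5, 6, 8, 9, 11} ✓

{1, 2, 3, 4, 5, 6, 8, 9, 11}


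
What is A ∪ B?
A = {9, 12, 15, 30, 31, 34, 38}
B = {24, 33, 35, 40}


Set A = {9, 12, 15, 30, 31, 34, 38}
Set B = {24, 33, 35, 40}
A ∪ B includes all elements in either set.
Elements from A: {9, 12, 15, 30, 31, 34, 38}
Elements from B not already included: {24, 33, 35, 40}
A ∪ B = {9, 12, 15, 24, 30, 31, 33, 34, 35, 38, 40}

{9, 12, 15, 24, 30, 31, 33, 34, 35, 38, 40}


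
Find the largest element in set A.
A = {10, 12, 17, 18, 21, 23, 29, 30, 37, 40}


Set A = {10, 12, 17, 18, 21, 23, 29, 30, 37, 40}
Elements in ascending order: 10, 12, 17, 18, 21, 23, 29, 30, 37, 40
The largest element is 40.

40


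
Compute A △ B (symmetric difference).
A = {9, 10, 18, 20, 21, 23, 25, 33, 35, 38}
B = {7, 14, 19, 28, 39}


Set A = {9, 10, 18, 20, 21, 23, 25, 33, 35, 38}
Set B = {7, 14, 19, 28, 39}
A △ B = (A \ B) ∪ (B \ A)
Elements in A but not B: {9, 10, 18, 20, 21, 23, 25, 33, 35, 38}
Elements in B but not A: {7, 14, 19, 28, 39}
A △ B = {7, 9, 10, 14, 18, 19, 20, 21, 23, 25, 28, 33, 35, 38, 39}

{7, 9, 10, 14, 18, 19, 20, 21, 23, 25, 28, 33, 35, 38, 39}


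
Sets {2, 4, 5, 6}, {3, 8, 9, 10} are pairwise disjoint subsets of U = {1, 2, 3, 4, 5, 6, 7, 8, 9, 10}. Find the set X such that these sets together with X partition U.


U = {1, 2, 3, 4, 5, 6, 7, 8, 9, 10}
Shown blocks: {2, 4, 5, 6}, {3, 8, 9, 10}
A partition's blocks are pairwise disjoint and cover U, so the missing block = U \ (union of shown blocks).
Union of shown blocks: {2, 3, 4, 5, 6, 8, 9, 10}
Missing block = U \ (union) = {1, 7}

{1, 7}


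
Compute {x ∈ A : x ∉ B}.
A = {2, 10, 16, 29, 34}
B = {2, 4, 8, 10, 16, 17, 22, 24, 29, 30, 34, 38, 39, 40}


Set A = {2, 10, 16, 29, 34}
Set B = {2, 4, 8, 10, 16, 17, 22, 24, 29, 30, 34, 38, 39, 40}
Check each element of A against B:
2 ∈ B, 10 ∈ B, 16 ∈ B, 29 ∈ B, 34 ∈ B
Elements of A not in B: {}

{}


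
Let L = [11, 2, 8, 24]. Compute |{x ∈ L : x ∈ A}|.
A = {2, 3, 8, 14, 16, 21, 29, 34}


Set A = {2, 3, 8, 14, 16, 21, 29, 34}
Candidates: [11, 2, 8, 24]
Check each candidate:
11 ∉ A, 2 ∈ A, 8 ∈ A, 24 ∉ A
Count of candidates in A: 2

2


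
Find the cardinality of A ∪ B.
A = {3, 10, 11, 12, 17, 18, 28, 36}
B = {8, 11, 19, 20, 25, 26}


Set A = {3, 10, 11, 12, 17, 18, 28, 36}, |A| = 8
Set B = {8, 11, 19, 20, 25, 26}, |B| = 6
A ∩ B = {11}, |A ∩ B| = 1
|A ∪ B| = |A| + |B| - |A ∩ B| = 8 + 6 - 1 = 13

13


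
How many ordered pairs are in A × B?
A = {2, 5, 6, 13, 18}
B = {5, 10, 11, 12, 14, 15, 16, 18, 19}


Set A = {2, 5, 6, 13, 18} has 5 elements.
Set B = {5, 10, 11, 12, 14, 15, 16, 18, 19} has 9 elements.
|A × B| = |A| × |B| = 5 × 9 = 45

45


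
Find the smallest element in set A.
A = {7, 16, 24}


Set A = {7, 16, 24}
Elements in ascending order: 7, 16, 24
The smallest element is 7.

7


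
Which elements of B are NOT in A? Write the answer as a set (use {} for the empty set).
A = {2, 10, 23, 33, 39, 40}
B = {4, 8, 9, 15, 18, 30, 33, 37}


Set A = {2, 10, 23, 33, 39, 40}
Set B = {4, 8, 9, 15, 18, 30, 33, 37}
Check each element of B against A:
4 ∉ A (include), 8 ∉ A (include), 9 ∉ A (include), 15 ∉ A (include), 18 ∉ A (include), 30 ∉ A (include), 33 ∈ A, 37 ∉ A (include)
Elements of B not in A: {4, 8, 9, 15, 18, 30, 37}

{4, 8, 9, 15, 18, 30, 37}


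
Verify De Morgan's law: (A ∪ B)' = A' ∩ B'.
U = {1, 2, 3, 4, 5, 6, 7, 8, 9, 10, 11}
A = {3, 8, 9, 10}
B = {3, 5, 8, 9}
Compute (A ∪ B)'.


U = {1, 2, 3, 4, 5, 6, 7, 8, 9, 10, 11}
A = {3, 8, 9, 10}, B = {3, 5, 8, 9}
A ∪ B = {3, 5, 8, 9, 10}
(A ∪ B)' = U \ (A ∪ B) = {1, 2, 4, 6, 7, 11}
Verification via A' ∩ B': A' = {1, 2, 4, 5, 6, 7, 11}, B' = {1, 2, 4, 6, 7, 10, 11}
A' ∩ B' = {1, 2, 4, 6, 7, 11} ✓

{1, 2, 4, 6, 7, 11}


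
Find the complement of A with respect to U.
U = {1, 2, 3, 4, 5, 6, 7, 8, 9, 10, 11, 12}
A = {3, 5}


Universal set U = {1, 2, 3, 4, 5, 6, 7, 8, 9, 10, 11, 12}
Set A = {3, 5}
A' = U \ A = elements in U but not in A
Checking each element of U:
1 (not in A, include), 2 (not in A, include), 3 (in A, exclude), 4 (not in A, include), 5 (in A, exclude), 6 (not in A, include), 7 (not in A, include), 8 (not in A, include), 9 (not in A, include), 10 (not in A, include), 11 (not in A, include), 12 (not in A, include)
A' = {1, 2, 4, 6, 7, 8, 9, 10, 11, 12}

{1, 2, 4, 6, 7, 8, 9, 10, 11, 12}


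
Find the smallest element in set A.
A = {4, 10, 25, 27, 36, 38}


Set A = {4, 10, 25, 27, 36, 38}
Elements in ascending order: 4, 10, 25, 27, 36, 38
The smallest element is 4.

4


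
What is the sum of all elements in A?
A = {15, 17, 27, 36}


Set A = {15, 17, 27, 36}
Sum = 15 + 17 + 27 + 36 = 95

95


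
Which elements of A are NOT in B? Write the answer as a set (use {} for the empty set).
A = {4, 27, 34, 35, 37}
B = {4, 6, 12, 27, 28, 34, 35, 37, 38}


Set A = {4, 27, 34, 35, 37}
Set B = {4, 6, 12, 27, 28, 34, 35, 37, 38}
Check each element of A against B:
4 ∈ B, 27 ∈ B, 34 ∈ B, 35 ∈ B, 37 ∈ B
Elements of A not in B: {}

{}


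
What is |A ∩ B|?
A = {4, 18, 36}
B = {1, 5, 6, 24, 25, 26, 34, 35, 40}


Set A = {4, 18, 36}
Set B = {1, 5, 6, 24, 25, 26, 34, 35, 40}
A ∩ B = {}
|A ∩ B| = 0

0


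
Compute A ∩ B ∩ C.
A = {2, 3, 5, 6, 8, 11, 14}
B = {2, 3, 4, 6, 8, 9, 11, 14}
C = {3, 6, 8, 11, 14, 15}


Set A = {2, 3, 5, 6, 8, 11, 14}
Set B = {2, 3, 4, 6, 8, 9, 11, 14}
Set C = {3, 6, 8, 11, 14, 15}
First, A ∩ B = {2, 3, 6, 8, 11, 14}
Then, (A ∩ B) ∩ C = {3, 6, 8, 11, 14}

{3, 6, 8, 11, 14}


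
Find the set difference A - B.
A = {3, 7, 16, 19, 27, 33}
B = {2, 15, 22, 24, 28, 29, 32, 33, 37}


Set A = {3, 7, 16, 19, 27, 33}
Set B = {2, 15, 22, 24, 28, 29, 32, 33, 37}
A \ B includes elements in A that are not in B.
Check each element of A:
3 (not in B, keep), 7 (not in B, keep), 16 (not in B, keep), 19 (not in B, keep), 27 (not in B, keep), 33 (in B, remove)
A \ B = {3, 7, 16, 19, 27}

{3, 7, 16, 19, 27}


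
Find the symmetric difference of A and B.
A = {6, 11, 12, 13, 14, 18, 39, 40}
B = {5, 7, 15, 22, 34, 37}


Set A = {6, 11, 12, 13, 14, 18, 39, 40}
Set B = {5, 7, 15, 22, 34, 37}
A △ B = (A \ B) ∪ (B \ A)
Elements in A but not B: {6, 11, 12, 13, 14, 18, 39, 40}
Elements in B but not A: {5, 7, 15, 22, 34, 37}
A △ B = {5, 6, 7, 11, 12, 13, 14, 15, 18, 22, 34, 37, 39, 40}

{5, 6, 7, 11, 12, 13, 14, 15, 18, 22, 34, 37, 39, 40}


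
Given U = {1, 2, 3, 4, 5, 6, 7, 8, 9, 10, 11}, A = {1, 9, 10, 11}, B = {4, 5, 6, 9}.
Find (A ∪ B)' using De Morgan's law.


U = {1, 2, 3, 4, 5, 6, 7, 8, 9, 10, 11}
A = {1, 9, 10, 11}, B = {4, 5, 6, 9}
A ∪ B = {1, 4, 5, 6, 9, 10, 11}
(A ∪ B)' = U \ (A ∪ B) = {2, 3, 7, 8}
Verification via A' ∩ B': A' = {2, 3, 4, 5, 6, 7, 8}, B' = {1, 2, 3, 7, 8, 10, 11}
A' ∩ B' = {2, 3, 7, 8} ✓

{2, 3, 7, 8}


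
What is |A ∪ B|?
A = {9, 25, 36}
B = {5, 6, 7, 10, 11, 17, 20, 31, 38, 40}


Set A = {9, 25, 36}, |A| = 3
Set B = {5, 6, 7, 10, 11, 17, 20, 31, 38, 40}, |B| = 10
A ∩ B = {}, |A ∩ B| = 0
|A ∪ B| = |A| + |B| - |A ∩ B| = 3 + 10 - 0 = 13

13


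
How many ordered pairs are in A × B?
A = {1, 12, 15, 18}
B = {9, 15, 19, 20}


Set A = {1, 12, 15, 18} has 4 elements.
Set B = {9, 15, 19, 20} has 4 elements.
|A × B| = |A| × |B| = 4 × 4 = 16

16


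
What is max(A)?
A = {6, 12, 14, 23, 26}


Set A = {6, 12, 14, 23, 26}
Elements in ascending order: 6, 12, 14, 23, 26
The largest element is 26.

26


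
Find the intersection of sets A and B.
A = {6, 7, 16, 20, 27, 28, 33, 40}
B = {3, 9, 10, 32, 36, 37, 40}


Set A = {6, 7, 16, 20, 27, 28, 33, 40}
Set B = {3, 9, 10, 32, 36, 37, 40}
A ∩ B includes only elements in both sets.
Check each element of A against B:
6 ✗, 7 ✗, 16 ✗, 20 ✗, 27 ✗, 28 ✗, 33 ✗, 40 ✓
A ∩ B = {40}

{40}


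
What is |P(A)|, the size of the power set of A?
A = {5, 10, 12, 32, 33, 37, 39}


Set A = {5, 10, 12, 32, 33, 37, 39}
|A| = 7
The power set P(A) contains all subsets of A.
|P(A)| = 2^|A| = 2^7 = 128

128


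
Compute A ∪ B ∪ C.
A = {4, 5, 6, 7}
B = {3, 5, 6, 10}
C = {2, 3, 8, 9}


Set A = {4, 5, 6, 7}
Set B = {3, 5, 6, 10}
Set C = {2, 3, 8, 9}
First, A ∪ B = {3, 4, 5, 6, 7, 10}
Then, (A ∪ B) ∪ C = {2, 3, 4, 5, 6, 7, 8, 9, 10}

{2, 3, 4, 5, 6, 7, 8, 9, 10}


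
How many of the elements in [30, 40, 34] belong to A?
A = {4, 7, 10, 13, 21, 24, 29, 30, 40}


Set A = {4, 7, 10, 13, 21, 24, 29, 30, 40}
Candidates: [30, 40, 34]
Check each candidate:
30 ∈ A, 40 ∈ A, 34 ∉ A
Count of candidates in A: 2

2


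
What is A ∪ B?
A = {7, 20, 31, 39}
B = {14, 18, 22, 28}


Set A = {7, 20, 31, 39}
Set B = {14, 18, 22, 28}
A ∪ B includes all elements in either set.
Elements from A: {7, 20, 31, 39}
Elements from B not already included: {14, 18, 22, 28}
A ∪ B = {7, 14, 18, 20, 22, 28, 31, 39}

{7, 14, 18, 20, 22, 28, 31, 39}


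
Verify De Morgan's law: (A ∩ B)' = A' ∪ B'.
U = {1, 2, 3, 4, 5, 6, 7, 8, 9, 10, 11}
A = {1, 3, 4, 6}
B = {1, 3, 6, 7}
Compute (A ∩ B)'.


U = {1, 2, 3, 4, 5, 6, 7, 8, 9, 10, 11}
A = {1, 3, 4, 6}, B = {1, 3, 6, 7}
A ∩ B = {1, 3, 6}
(A ∩ B)' = U \ (A ∩ B) = {2, 4, 5, 7, 8, 9, 10, 11}
Verification via A' ∪ B': A' = {2, 5, 7, 8, 9, 10, 11}, B' = {2, 4, 5, 8, 9, 10, 11}
A' ∪ B' = {2, 4, 5, 7, 8, 9, 10, 11} ✓

{2, 4, 5, 7, 8, 9, 10, 11}


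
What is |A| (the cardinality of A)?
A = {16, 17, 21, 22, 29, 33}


Set A = {16, 17, 21, 22, 29, 33}
Listing elements: 16, 17, 21, 22, 29, 33
Counting: 6 elements
|A| = 6

6


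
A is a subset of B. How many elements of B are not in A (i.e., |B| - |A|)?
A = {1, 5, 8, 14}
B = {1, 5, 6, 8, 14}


Set A = {1, 5, 8, 14}, |A| = 4
Set B = {1, 5, 6, 8, 14}, |B| = 5
Since A ⊆ B: B \ A = {6}
|B| - |A| = 5 - 4 = 1

1


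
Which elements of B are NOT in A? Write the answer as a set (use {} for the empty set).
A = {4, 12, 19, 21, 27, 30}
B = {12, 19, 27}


Set A = {4, 12, 19, 21, 27, 30}
Set B = {12, 19, 27}
Check each element of B against A:
12 ∈ A, 19 ∈ A, 27 ∈ A
Elements of B not in A: {}

{}


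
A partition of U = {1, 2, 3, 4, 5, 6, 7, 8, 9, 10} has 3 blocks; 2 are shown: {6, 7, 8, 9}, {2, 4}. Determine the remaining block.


U = {1, 2, 3, 4, 5, 6, 7, 8, 9, 10}
Shown blocks: {6, 7, 8, 9}, {2, 4}
A partition's blocks are pairwise disjoint and cover U, so the missing block = U \ (union of shown blocks).
Union of shown blocks: {2, 4, 6, 7, 8, 9}
Missing block = U \ (union) = {1, 3, 5, 10}

{1, 3, 5, 10}


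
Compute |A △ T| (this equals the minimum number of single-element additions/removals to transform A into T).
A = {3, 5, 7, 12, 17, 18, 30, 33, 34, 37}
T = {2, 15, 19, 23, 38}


Set A = {3, 5, 7, 12, 17, 18, 30, 33, 34, 37}
Set T = {2, 15, 19, 23, 38}
Elements to remove from A (in A, not in T): {3, 5, 7, 12, 17, 18, 30, 33, 34, 37} → 10 removals
Elements to add to A (in T, not in A): {2, 15, 19, 23, 38} → 5 additions
Total edits = 10 + 5 = 15

15


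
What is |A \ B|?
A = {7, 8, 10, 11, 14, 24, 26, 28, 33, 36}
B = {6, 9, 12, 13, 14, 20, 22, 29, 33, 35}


Set A = {7, 8, 10, 11, 14, 24, 26, 28, 33, 36}
Set B = {6, 9, 12, 13, 14, 20, 22, 29, 33, 35}
A \ B = {7, 8, 10, 11, 24, 26, 28, 36}
|A \ B| = 8

8


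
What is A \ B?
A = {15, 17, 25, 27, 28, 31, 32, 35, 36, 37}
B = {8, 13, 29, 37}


Set A = {15, 17, 25, 27, 28, 31, 32, 35, 36, 37}
Set B = {8, 13, 29, 37}
A \ B includes elements in A that are not in B.
Check each element of A:
15 (not in B, keep), 17 (not in B, keep), 25 (not in B, keep), 27 (not in B, keep), 28 (not in B, keep), 31 (not in B, keep), 32 (not in B, keep), 35 (not in B, keep), 36 (not in B, keep), 37 (in B, remove)
A \ B = {15, 17, 25, 27, 28, 31, 32, 35, 36}

{15, 17, 25, 27, 28, 31, 32, 35, 36}


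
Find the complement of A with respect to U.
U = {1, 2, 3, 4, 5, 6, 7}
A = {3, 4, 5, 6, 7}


Universal set U = {1, 2, 3, 4, 5, 6, 7}
Set A = {3, 4, 5, 6, 7}
A' = U \ A = elements in U but not in A
Checking each element of U:
1 (not in A, include), 2 (not in A, include), 3 (in A, exclude), 4 (in A, exclude), 5 (in A, exclude), 6 (in A, exclude), 7 (in A, exclude)
A' = {1, 2}

{1, 2}


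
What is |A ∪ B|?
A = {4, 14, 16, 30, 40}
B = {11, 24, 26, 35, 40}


Set A = {4, 14, 16, 30, 40}, |A| = 5
Set B = {11, 24, 26, 35, 40}, |B| = 5
A ∩ B = {40}, |A ∩ B| = 1
|A ∪ B| = |A| + |B| - |A ∩ B| = 5 + 5 - 1 = 9

9


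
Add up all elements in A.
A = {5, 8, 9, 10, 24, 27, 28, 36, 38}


Set A = {5, 8, 9, 10, 24, 27, 28, 36, 38}
Sum = 5 + 8 + 9 + 10 + 24 + 27 + 28 + 36 + 38 = 185

185


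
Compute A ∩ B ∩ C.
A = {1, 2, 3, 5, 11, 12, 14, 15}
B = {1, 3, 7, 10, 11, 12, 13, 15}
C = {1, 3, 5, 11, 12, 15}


Set A = {1, 2, 3, 5, 11, 12, 14, 15}
Set B = {1, 3, 7, 10, 11, 12, 13, 15}
Set C = {1, 3, 5, 11, 12, 15}
First, A ∩ B = {1, 3, 11, 12, 15}
Then, (A ∩ B) ∩ C = {1, 3, 11, 12, 15}

{1, 3, 11, 12, 15}


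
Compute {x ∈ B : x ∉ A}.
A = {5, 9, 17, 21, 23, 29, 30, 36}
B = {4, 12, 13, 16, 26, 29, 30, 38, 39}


Set A = {5, 9, 17, 21, 23, 29, 30, 36}
Set B = {4, 12, 13, 16, 26, 29, 30, 38, 39}
Check each element of B against A:
4 ∉ A (include), 12 ∉ A (include), 13 ∉ A (include), 16 ∉ A (include), 26 ∉ A (include), 29 ∈ A, 30 ∈ A, 38 ∉ A (include), 39 ∉ A (include)
Elements of B not in A: {4, 12, 13, 16, 26, 38, 39}

{4, 12, 13, 16, 26, 38, 39}


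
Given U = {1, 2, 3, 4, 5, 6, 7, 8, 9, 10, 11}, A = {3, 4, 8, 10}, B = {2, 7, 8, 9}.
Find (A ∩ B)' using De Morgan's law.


U = {1, 2, 3, 4, 5, 6, 7, 8, 9, 10, 11}
A = {3, 4, 8, 10}, B = {2, 7, 8, 9}
A ∩ B = {8}
(A ∩ B)' = U \ (A ∩ B) = {1, 2, 3, 4, 5, 6, 7, 9, 10, 11}
Verification via A' ∪ B': A' = {1, 2, 5, 6, 7, 9, 11}, B' = {1, 3, 4, 5, 6, 10, 11}
A' ∪ B' = {1, 2, 3, 4, 5, 6, 7, 9, 10, 11} ✓

{1, 2, 3, 4, 5, 6, 7, 9, 10, 11}


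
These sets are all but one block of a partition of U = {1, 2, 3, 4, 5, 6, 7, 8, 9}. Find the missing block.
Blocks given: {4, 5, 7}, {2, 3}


U = {1, 2, 3, 4, 5, 6, 7, 8, 9}
Shown blocks: {4, 5, 7}, {2, 3}
A partition's blocks are pairwise disjoint and cover U, so the missing block = U \ (union of shown blocks).
Union of shown blocks: {2, 3, 4, 5, 7}
Missing block = U \ (union) = {1, 6, 8, 9}

{1, 6, 8, 9}


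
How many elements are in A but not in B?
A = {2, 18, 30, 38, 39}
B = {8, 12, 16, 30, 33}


Set A = {2, 18, 30, 38, 39}
Set B = {8, 12, 16, 30, 33}
A \ B = {2, 18, 38, 39}
|A \ B| = 4

4


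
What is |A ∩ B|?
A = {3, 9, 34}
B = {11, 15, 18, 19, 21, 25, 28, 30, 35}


Set A = {3, 9, 34}
Set B = {11, 15, 18, 19, 21, 25, 28, 30, 35}
A ∩ B = {}
|A ∩ B| = 0

0


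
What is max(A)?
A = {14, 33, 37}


Set A = {14, 33, 37}
Elements in ascending order: 14, 33, 37
The largest element is 37.

37


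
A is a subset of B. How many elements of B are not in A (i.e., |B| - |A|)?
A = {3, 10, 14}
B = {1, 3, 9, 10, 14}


Set A = {3, 10, 14}, |A| = 3
Set B = {1, 3, 9, 10, 14}, |B| = 5
Since A ⊆ B: B \ A = {1, 9}
|B| - |A| = 5 - 3 = 2

2


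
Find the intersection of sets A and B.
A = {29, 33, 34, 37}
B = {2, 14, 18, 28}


Set A = {29, 33, 34, 37}
Set B = {2, 14, 18, 28}
A ∩ B includes only elements in both sets.
Check each element of A against B:
29 ✗, 33 ✗, 34 ✗, 37 ✗
A ∩ B = {}

{}


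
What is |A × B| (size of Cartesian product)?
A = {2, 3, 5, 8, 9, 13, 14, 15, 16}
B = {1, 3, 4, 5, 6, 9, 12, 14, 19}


Set A = {2, 3, 5, 8, 9, 13, 14, 15, 16} has 9 elements.
Set B = {1, 3, 4, 5, 6, 9, 12, 14, 19} has 9 elements.
|A × B| = |A| × |B| = 9 × 9 = 81

81


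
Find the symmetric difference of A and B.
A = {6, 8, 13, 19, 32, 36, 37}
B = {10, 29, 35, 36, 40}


Set A = {6, 8, 13, 19, 32, 36, 37}
Set B = {10, 29, 35, 36, 40}
A △ B = (A \ B) ∪ (B \ A)
Elements in A but not B: {6, 8, 13, 19, 32, 37}
Elements in B but not A: {10, 29, 35, 40}
A △ B = {6, 8, 10, 13, 19, 29, 32, 35, 37, 40}

{6, 8, 10, 13, 19, 29, 32, 35, 37, 40}


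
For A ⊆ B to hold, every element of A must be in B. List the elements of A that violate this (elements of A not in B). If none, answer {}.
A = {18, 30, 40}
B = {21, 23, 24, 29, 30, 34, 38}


Set A = {18, 30, 40}
Set B = {21, 23, 24, 29, 30, 34, 38}
Check each element of A against B:
18 ∉ B (include), 30 ∈ B, 40 ∉ B (include)
Elements of A not in B: {18, 40}

{18, 40}


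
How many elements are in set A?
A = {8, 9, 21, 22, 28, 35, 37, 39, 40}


Set A = {8, 9, 21, 22, 28, 35, 37, 39, 40}
Listing elements: 8, 9, 21, 22, 28, 35, 37, 39, 40
Counting: 9 elements
|A| = 9

9


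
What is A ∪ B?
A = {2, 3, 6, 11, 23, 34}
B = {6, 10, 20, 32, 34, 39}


Set A = {2, 3, 6, 11, 23, 34}
Set B = {6, 10, 20, 32, 34, 39}
A ∪ B includes all elements in either set.
Elements from A: {2, 3, 6, 11, 23, 34}
Elements from B not already included: {10, 20, 32, 39}
A ∪ B = {2, 3, 6, 10, 11, 20, 23, 32, 34, 39}

{2, 3, 6, 10, 11, 20, 23, 32, 34, 39}


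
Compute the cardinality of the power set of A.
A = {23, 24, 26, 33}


Set A = {23, 24, 26, 33}
|A| = 4
The power set P(A) contains all subsets of A.
|P(A)| = 2^|A| = 2^4 = 16

16


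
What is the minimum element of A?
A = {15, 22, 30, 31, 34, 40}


Set A = {15, 22, 30, 31, 34, 40}
Elements in ascending order: 15, 22, 30, 31, 34, 40
The smallest element is 15.

15


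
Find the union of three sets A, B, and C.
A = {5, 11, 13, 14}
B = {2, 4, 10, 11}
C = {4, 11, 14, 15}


Set A = {5, 11, 13, 14}
Set B = {2, 4, 10, 11}
Set C = {4, 11, 14, 15}
First, A ∪ B = {2, 4, 5, 10, 11, 13, 14}
Then, (A ∪ B) ∪ C = {2, 4, 5, 10, 11, 13, 14, 15}

{2, 4, 5, 10, 11, 13, 14, 15}


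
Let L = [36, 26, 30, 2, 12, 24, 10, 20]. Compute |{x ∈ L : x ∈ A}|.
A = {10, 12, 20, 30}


Set A = {10, 12, 20, 30}
Candidates: [36, 26, 30, 2, 12, 24, 10, 20]
Check each candidate:
36 ∉ A, 26 ∉ A, 30 ∈ A, 2 ∉ A, 12 ∈ A, 24 ∉ A, 10 ∈ A, 20 ∈ A
Count of candidates in A: 4

4


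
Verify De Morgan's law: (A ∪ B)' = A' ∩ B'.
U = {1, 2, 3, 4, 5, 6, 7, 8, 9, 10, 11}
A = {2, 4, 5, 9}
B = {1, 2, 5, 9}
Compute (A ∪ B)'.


U = {1, 2, 3, 4, 5, 6, 7, 8, 9, 10, 11}
A = {2, 4, 5, 9}, B = {1, 2, 5, 9}
A ∪ B = {1, 2, 4, 5, 9}
(A ∪ B)' = U \ (A ∪ B) = {3, 6, 7, 8, 10, 11}
Verification via A' ∩ B': A' = {1, 3, 6, 7, 8, 10, 11}, B' = {3, 4, 6, 7, 8, 10, 11}
A' ∩ B' = {3, 6, 7, 8, 10, 11} ✓

{3, 6, 7, 8, 10, 11}


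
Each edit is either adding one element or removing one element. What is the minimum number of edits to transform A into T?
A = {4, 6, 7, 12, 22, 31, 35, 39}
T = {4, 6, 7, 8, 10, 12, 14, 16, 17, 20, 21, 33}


Set A = {4, 6, 7, 12, 22, 31, 35, 39}
Set T = {4, 6, 7, 8, 10, 12, 14, 16, 17, 20, 21, 33}
Elements to remove from A (in A, not in T): {22, 31, 35, 39} → 4 removals
Elements to add to A (in T, not in A): {8, 10, 14, 16, 17, 20, 21, 33} → 8 additions
Total edits = 4 + 8 = 12

12


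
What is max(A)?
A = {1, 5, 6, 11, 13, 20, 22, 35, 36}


Set A = {1, 5, 6, 11, 13, 20, 22, 35, 36}
Elements in ascending order: 1, 5, 6, 11, 13, 20, 22, 35, 36
The largest element is 36.

36


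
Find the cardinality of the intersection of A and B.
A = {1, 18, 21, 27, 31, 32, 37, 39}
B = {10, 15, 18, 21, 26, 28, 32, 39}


Set A = {1, 18, 21, 27, 31, 32, 37, 39}
Set B = {10, 15, 18, 21, 26, 28, 32, 39}
A ∩ B = {18, 21, 32, 39}
|A ∩ B| = 4

4


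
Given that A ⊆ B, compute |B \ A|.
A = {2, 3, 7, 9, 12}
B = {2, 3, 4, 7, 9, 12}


Set A = {2, 3, 7, 9, 12}, |A| = 5
Set B = {2, 3, 4, 7, 9, 12}, |B| = 6
Since A ⊆ B: B \ A = {4}
|B| - |A| = 6 - 5 = 1

1


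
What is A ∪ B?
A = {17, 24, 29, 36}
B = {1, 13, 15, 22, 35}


Set A = {17, 24, 29, 36}
Set B = {1, 13, 15, 22, 35}
A ∪ B includes all elements in either set.
Elements from A: {17, 24, 29, 36}
Elements from B not already included: {1, 13, 15, 22, 35}
A ∪ B = {1, 13, 15, 17, 22, 24, 29, 35, 36}

{1, 13, 15, 17, 22, 24, 29, 35, 36}


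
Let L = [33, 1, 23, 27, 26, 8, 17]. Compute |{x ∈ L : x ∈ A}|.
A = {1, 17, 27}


Set A = {1, 17, 27}
Candidates: [33, 1, 23, 27, 26, 8, 17]
Check each candidate:
33 ∉ A, 1 ∈ A, 23 ∉ A, 27 ∈ A, 26 ∉ A, 8 ∉ A, 17 ∈ A
Count of candidates in A: 3

3


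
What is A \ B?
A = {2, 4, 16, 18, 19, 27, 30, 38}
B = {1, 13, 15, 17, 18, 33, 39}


Set A = {2, 4, 16, 18, 19, 27, 30, 38}
Set B = {1, 13, 15, 17, 18, 33, 39}
A \ B includes elements in A that are not in B.
Check each element of A:
2 (not in B, keep), 4 (not in B, keep), 16 (not in B, keep), 18 (in B, remove), 19 (not in B, keep), 27 (not in B, keep), 30 (not in B, keep), 38 (not in B, keep)
A \ B = {2, 4, 16, 19, 27, 30, 38}

{2, 4, 16, 19, 27, 30, 38}


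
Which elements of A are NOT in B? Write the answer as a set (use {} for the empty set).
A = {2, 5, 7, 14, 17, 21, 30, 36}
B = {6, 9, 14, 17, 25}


Set A = {2, 5, 7, 14, 17, 21, 30, 36}
Set B = {6, 9, 14, 17, 25}
Check each element of A against B:
2 ∉ B (include), 5 ∉ B (include), 7 ∉ B (include), 14 ∈ B, 17 ∈ B, 21 ∉ B (include), 30 ∉ B (include), 36 ∉ B (include)
Elements of A not in B: {2, 5, 7, 21, 30, 36}

{2, 5, 7, 21, 30, 36}


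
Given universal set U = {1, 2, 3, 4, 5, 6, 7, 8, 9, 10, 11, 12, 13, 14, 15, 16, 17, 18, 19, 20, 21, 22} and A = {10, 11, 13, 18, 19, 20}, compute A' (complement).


Universal set U = {1, 2, 3, 4, 5, 6, 7, 8, 9, 10, 11, 12, 13, 14, 15, 16, 17, 18, 19, 20, 21, 22}
Set A = {10, 11, 13, 18, 19, 20}
A' = U \ A = elements in U but not in A
Checking each element of U:
1 (not in A, include), 2 (not in A, include), 3 (not in A, include), 4 (not in A, include), 5 (not in A, include), 6 (not in A, include), 7 (not in A, include), 8 (not in A, include), 9 (not in A, include), 10 (in A, exclude), 11 (in A, exclude), 12 (not in A, include), 13 (in A, exclude), 14 (not in A, include), 15 (not in A, include), 16 (not in A, include), 17 (not in A, include), 18 (in A, exclude), 19 (in A, exclude), 20 (in A, exclude), 21 (not in A, include), 22 (not in A, include)
A' = {1, 2, 3, 4, 5, 6, 7, 8, 9, 12, 14, 15, 16, 17, 21, 22}

{1, 2, 3, 4, 5, 6, 7, 8, 9, 12, 14, 15, 16, 17, 21, 22}


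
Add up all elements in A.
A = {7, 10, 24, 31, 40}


Set A = {7, 10, 24, 31, 40}
Sum = 7 + 10 + 24 + 31 + 40 = 112

112


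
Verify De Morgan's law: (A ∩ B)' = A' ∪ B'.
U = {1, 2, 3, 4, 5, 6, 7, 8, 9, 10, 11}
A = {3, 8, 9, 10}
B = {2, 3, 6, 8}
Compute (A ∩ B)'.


U = {1, 2, 3, 4, 5, 6, 7, 8, 9, 10, 11}
A = {3, 8, 9, 10}, B = {2, 3, 6, 8}
A ∩ B = {3, 8}
(A ∩ B)' = U \ (A ∩ B) = {1, 2, 4, 5, 6, 7, 9, 10, 11}
Verification via A' ∪ B': A' = {1, 2, 4, 5, 6, 7, 11}, B' = {1, 4, 5, 7, 9, 10, 11}
A' ∪ B' = {1, 2, 4, 5, 6, 7, 9, 10, 11} ✓

{1, 2, 4, 5, 6, 7, 9, 10, 11}


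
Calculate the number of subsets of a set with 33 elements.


The set has 33 elements.
The power set contains all possible subsets.
|P(A)| = 2^|A| = 2^33 = 8589934592

8589934592


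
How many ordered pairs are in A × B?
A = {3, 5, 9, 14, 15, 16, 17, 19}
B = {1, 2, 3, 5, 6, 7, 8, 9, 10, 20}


Set A = {3, 5, 9, 14, 15, 16, 17, 19} has 8 elements.
Set B = {1, 2, 3, 5, 6, 7, 8, 9, 10, 20} has 10 elements.
|A × B| = |A| × |B| = 8 × 10 = 80

80


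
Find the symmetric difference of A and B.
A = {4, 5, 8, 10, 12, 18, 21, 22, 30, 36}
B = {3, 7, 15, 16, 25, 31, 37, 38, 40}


Set A = {4, 5, 8, 10, 12, 18, 21, 22, 30, 36}
Set B = {3, 7, 15, 16, 25, 31, 37, 38, 40}
A △ B = (A \ B) ∪ (B \ A)
Elements in A but not B: {4, 5, 8, 10, 12, 18, 21, 22, 30, 36}
Elements in B but not A: {3, 7, 15, 16, 25, 31, 37, 38, 40}
A △ B = {3, 4, 5, 7, 8, 10, 12, 15, 16, 18, 21, 22, 25, 30, 31, 36, 37, 38, 40}

{3, 4, 5, 7, 8, 10, 12, 15, 16, 18, 21, 22, 25, 30, 31, 36, 37, 38, 40}


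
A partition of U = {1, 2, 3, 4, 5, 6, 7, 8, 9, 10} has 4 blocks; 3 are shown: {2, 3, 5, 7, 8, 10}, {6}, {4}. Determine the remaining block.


U = {1, 2, 3, 4, 5, 6, 7, 8, 9, 10}
Shown blocks: {2, 3, 5, 7, 8, 10}, {6}, {4}
A partition's blocks are pairwise disjoint and cover U, so the missing block = U \ (union of shown blocks).
Union of shown blocks: {2, 3, 4, 5, 6, 7, 8, 10}
Missing block = U \ (union) = {1, 9}

{1, 9}


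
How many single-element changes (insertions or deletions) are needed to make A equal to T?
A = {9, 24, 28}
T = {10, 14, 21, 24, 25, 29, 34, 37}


Set A = {9, 24, 28}
Set T = {10, 14, 21, 24, 25, 29, 34, 37}
Elements to remove from A (in A, not in T): {9, 28} → 2 removals
Elements to add to A (in T, not in A): {10, 14, 21, 25, 29, 34, 37} → 7 additions
Total edits = 2 + 7 = 9

9


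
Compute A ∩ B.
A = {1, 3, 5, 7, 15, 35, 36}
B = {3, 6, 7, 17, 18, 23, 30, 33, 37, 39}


Set A = {1, 3, 5, 7, 15, 35, 36}
Set B = {3, 6, 7, 17, 18, 23, 30, 33, 37, 39}
A ∩ B includes only elements in both sets.
Check each element of A against B:
1 ✗, 3 ✓, 5 ✗, 7 ✓, 15 ✗, 35 ✗, 36 ✗
A ∩ B = {3, 7}

{3, 7}


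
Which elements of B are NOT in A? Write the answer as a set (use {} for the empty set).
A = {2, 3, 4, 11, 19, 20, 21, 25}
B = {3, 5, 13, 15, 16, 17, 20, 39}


Set A = {2, 3, 4, 11, 19, 20, 21, 25}
Set B = {3, 5, 13, 15, 16, 17, 20, 39}
Check each element of B against A:
3 ∈ A, 5 ∉ A (include), 13 ∉ A (include), 15 ∉ A (include), 16 ∉ A (include), 17 ∉ A (include), 20 ∈ A, 39 ∉ A (include)
Elements of B not in A: {5, 13, 15, 16, 17, 39}

{5, 13, 15, 16, 17, 39}


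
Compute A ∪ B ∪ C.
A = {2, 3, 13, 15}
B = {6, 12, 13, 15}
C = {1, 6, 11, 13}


Set A = {2, 3, 13, 15}
Set B = {6, 12, 13, 15}
Set C = {1, 6, 11, 13}
First, A ∪ B = {2, 3, 6, 12, 13, 15}
Then, (A ∪ B) ∪ C = {1, 2, 3, 6, 11, 12, 13, 15}

{1, 2, 3, 6, 11, 12, 13, 15}


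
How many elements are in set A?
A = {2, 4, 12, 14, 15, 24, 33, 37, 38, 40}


Set A = {2, 4, 12, 14, 15, 24, 33, 37, 38, 40}
Listing elements: 2, 4, 12, 14, 15, 24, 33, 37, 38, 40
Counting: 10 elements
|A| = 10

10


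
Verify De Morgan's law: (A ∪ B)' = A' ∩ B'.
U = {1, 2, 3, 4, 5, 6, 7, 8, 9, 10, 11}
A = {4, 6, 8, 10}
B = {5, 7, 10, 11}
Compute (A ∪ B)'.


U = {1, 2, 3, 4, 5, 6, 7, 8, 9, 10, 11}
A = {4, 6, 8, 10}, B = {5, 7, 10, 11}
A ∪ B = {4, 5, 6, 7, 8, 10, 11}
(A ∪ B)' = U \ (A ∪ B) = {1, 2, 3, 9}
Verification via A' ∩ B': A' = {1, 2, 3, 5, 7, 9, 11}, B' = {1, 2, 3, 4, 6, 8, 9}
A' ∩ B' = {1, 2, 3, 9} ✓

{1, 2, 3, 9}


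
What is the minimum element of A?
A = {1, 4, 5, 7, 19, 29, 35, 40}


Set A = {1, 4, 5, 7, 19, 29, 35, 40}
Elements in ascending order: 1, 4, 5, 7, 19, 29, 35, 40
The smallest element is 1.

1


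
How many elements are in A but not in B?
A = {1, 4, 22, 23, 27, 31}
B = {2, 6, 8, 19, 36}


Set A = {1, 4, 22, 23, 27, 31}
Set B = {2, 6, 8, 19, 36}
A \ B = {1, 4, 22, 23, 27, 31}
|A \ B| = 6

6


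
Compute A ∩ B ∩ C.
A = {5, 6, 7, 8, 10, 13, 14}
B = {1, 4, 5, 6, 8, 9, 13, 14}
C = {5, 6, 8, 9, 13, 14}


Set A = {5, 6, 7, 8, 10, 13, 14}
Set B = {1, 4, 5, 6, 8, 9, 13, 14}
Set C = {5, 6, 8, 9, 13, 14}
First, A ∩ B = {5, 6, 8, 13, 14}
Then, (A ∩ B) ∩ C = {5, 6, 8, 13, 14}

{5, 6, 8, 13, 14}


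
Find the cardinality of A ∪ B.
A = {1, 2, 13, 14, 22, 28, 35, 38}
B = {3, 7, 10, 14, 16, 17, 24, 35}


Set A = {1, 2, 13, 14, 22, 28, 35, 38}, |A| = 8
Set B = {3, 7, 10, 14, 16, 17, 24, 35}, |B| = 8
A ∩ B = {14, 35}, |A ∩ B| = 2
|A ∪ B| = |A| + |B| - |A ∩ B| = 8 + 8 - 2 = 14

14


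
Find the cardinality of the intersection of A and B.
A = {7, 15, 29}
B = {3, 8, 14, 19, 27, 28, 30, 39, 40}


Set A = {7, 15, 29}
Set B = {3, 8, 14, 19, 27, 28, 30, 39, 40}
A ∩ B = {}
|A ∩ B| = 0

0


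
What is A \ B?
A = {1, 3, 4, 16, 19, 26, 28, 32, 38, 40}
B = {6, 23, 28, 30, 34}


Set A = {1, 3, 4, 16, 19, 26, 28, 32, 38, 40}
Set B = {6, 23, 28, 30, 34}
A \ B includes elements in A that are not in B.
Check each element of A:
1 (not in B, keep), 3 (not in B, keep), 4 (not in B, keep), 16 (not in B, keep), 19 (not in B, keep), 26 (not in B, keep), 28 (in B, remove), 32 (not in B, keep), 38 (not in B, keep), 40 (not in B, keep)
A \ B = {1, 3, 4, 16, 19, 26, 32, 38, 40}

{1, 3, 4, 16, 19, 26, 32, 38, 40}


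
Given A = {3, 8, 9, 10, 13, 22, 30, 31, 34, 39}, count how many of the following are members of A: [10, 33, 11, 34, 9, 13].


Set A = {3, 8, 9, 10, 13, 22, 30, 31, 34, 39}
Candidates: [10, 33, 11, 34, 9, 13]
Check each candidate:
10 ∈ A, 33 ∉ A, 11 ∉ A, 34 ∈ A, 9 ∈ A, 13 ∈ A
Count of candidates in A: 4

4


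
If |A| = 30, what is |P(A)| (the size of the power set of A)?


The set has 30 elements.
The power set contains all possible subsets.
|P(A)| = 2^|A| = 2^30 = 1073741824

1073741824


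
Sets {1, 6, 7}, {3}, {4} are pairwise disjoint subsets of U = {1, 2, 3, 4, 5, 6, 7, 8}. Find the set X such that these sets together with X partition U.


U = {1, 2, 3, 4, 5, 6, 7, 8}
Shown blocks: {1, 6, 7}, {3}, {4}
A partition's blocks are pairwise disjoint and cover U, so the missing block = U \ (union of shown blocks).
Union of shown blocks: {1, 3, 4, 6, 7}
Missing block = U \ (union) = {2, 5, 8}

{2, 5, 8}


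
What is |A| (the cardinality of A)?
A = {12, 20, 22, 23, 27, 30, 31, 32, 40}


Set A = {12, 20, 22, 23, 27, 30, 31, 32, 40}
Listing elements: 12, 20, 22, 23, 27, 30, 31, 32, 40
Counting: 9 elements
|A| = 9

9
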